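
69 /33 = 23/11 = 2.09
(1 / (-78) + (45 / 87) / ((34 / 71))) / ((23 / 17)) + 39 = 1035028/26013 = 39.79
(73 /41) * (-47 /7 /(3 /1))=-3431/861 = -3.98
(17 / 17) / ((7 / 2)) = 2/7 = 0.29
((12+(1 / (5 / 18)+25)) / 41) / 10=203/2050 = 0.10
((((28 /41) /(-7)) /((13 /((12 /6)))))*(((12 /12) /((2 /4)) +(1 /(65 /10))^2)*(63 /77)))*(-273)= 517104/76219 = 6.78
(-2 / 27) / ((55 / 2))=-4/1485 = 0.00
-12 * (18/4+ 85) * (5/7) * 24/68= -32220/119 = -270.76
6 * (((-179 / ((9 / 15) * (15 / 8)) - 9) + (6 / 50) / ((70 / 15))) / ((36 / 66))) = -1848.94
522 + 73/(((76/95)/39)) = 16323/4 = 4080.75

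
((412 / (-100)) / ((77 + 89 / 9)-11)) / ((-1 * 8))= 0.01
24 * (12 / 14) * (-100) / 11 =-14400/77 = -187.01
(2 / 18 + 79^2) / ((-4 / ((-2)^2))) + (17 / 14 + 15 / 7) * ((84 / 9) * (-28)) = -64066/9 = -7118.44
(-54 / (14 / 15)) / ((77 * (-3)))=135/539 = 0.25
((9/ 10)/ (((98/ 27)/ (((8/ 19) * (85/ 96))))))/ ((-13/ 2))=-0.01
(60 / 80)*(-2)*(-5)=15/2 = 7.50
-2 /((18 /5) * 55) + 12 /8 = 295/198 = 1.49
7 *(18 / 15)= 42/5 = 8.40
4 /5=0.80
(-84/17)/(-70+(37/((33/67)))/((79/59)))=218988/615893 = 0.36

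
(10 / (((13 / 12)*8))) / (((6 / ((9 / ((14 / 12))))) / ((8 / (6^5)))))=5/3276 = 0.00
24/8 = 3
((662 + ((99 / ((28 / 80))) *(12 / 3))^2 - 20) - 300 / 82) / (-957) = -857688276/640871 = -1338.32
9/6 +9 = 21/2 = 10.50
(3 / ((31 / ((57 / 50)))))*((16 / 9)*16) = 2432/775 = 3.14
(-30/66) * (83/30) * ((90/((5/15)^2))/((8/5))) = -56025/88 = -636.65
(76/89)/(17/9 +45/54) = 1368/4361 = 0.31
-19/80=-0.24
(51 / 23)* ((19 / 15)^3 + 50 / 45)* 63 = 1262471/2875 = 439.12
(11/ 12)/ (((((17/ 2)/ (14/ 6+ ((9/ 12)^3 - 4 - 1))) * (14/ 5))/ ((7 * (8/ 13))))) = -23705/63648 = -0.37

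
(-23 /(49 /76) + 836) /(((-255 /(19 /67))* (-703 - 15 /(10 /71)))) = 496736/451790045 = 0.00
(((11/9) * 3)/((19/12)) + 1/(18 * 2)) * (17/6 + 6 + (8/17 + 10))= 3156307/69768 = 45.24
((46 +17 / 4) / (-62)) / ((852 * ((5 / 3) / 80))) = -201/4402 = -0.05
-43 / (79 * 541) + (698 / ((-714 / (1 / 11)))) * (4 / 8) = -15253633/335672106 = -0.05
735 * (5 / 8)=3675/8 = 459.38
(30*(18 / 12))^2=2025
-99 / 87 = -33/29 = -1.14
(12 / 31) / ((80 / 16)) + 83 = 12877/155 = 83.08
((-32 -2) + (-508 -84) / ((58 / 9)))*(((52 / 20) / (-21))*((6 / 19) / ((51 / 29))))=18980/6783 = 2.80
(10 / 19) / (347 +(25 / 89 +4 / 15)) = 6675/4407772 = 0.00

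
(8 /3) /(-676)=-2/507 = 0.00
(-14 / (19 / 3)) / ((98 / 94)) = -282/133 = -2.12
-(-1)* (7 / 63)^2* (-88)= -88/81 = -1.09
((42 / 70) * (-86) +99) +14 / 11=2677/55 = 48.67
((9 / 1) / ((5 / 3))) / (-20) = -27/100 = -0.27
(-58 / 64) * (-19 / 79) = 551/2528 = 0.22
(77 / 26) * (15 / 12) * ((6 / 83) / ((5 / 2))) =231/2158 = 0.11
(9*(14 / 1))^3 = 2000376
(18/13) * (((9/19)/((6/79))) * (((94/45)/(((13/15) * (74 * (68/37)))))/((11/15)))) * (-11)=-501255/218348 = -2.30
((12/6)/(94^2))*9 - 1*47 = -47.00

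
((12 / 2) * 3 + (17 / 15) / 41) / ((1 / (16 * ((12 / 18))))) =192.29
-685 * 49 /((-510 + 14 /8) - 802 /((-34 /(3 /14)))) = 15976940/239521 = 66.70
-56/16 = -7/2 = -3.50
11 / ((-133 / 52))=-572/133 = -4.30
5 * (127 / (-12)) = -52.92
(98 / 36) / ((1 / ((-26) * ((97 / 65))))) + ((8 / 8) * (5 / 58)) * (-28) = -140987/1305 = -108.04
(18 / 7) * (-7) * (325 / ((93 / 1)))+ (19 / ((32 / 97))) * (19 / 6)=711127/5952 = 119.48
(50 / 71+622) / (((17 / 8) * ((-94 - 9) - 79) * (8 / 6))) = -18948/15691 = -1.21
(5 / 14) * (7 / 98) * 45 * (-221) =-49725/196 = -253.70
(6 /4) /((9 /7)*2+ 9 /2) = 7/33 = 0.21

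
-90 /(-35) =2.57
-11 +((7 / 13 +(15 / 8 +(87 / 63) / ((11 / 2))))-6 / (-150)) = -4982251/600600 = -8.30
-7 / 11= -0.64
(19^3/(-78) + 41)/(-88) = 3661/6864 = 0.53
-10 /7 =-1.43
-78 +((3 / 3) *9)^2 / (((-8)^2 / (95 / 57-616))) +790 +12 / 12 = -4129/64 = -64.52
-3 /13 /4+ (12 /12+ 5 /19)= 1191/988 = 1.21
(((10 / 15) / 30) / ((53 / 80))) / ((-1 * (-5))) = 16/2385 = 0.01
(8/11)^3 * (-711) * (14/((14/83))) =-30214656/1331 = -22700.72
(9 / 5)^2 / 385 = 81/9625 = 0.01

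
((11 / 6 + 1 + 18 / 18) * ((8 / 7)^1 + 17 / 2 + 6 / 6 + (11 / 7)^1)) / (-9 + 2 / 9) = -11799/2212 = -5.33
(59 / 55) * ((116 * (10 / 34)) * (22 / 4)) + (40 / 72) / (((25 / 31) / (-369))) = -4497/85 = -52.91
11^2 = 121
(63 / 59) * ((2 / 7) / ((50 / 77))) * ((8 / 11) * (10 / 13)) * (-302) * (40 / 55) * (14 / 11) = -34094592/464035 = -73.47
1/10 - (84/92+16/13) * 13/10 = -309/115 = -2.69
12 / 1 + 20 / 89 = 1088/89 = 12.22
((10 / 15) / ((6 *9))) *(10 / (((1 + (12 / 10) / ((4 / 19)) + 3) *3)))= 100/23571 = 0.00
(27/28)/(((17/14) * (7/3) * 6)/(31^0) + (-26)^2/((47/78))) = 1269/1498756 = 0.00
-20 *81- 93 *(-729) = 66177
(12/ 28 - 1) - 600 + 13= -4113/7 = -587.57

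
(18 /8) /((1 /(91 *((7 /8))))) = 179.16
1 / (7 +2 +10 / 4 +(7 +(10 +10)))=2/77 = 0.03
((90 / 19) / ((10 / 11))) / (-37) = -99/703 = -0.14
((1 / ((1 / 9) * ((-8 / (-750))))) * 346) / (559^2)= 583875/624962 = 0.93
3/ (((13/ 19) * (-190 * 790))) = -3/102700 = 0.00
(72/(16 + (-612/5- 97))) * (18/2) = -360/113 = -3.19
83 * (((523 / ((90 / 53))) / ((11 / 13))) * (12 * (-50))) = -598176020/33 = -18126546.06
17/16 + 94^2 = 141393/16 = 8837.06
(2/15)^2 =4/225 = 0.02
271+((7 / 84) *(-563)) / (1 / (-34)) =11197/6 = 1866.17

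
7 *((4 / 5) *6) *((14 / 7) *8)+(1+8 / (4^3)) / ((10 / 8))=1077/2 = 538.50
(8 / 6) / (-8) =-1/6 = -0.17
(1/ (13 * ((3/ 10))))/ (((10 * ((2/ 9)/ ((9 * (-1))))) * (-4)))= 27/104 = 0.26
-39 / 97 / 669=-13/21631 = 0.00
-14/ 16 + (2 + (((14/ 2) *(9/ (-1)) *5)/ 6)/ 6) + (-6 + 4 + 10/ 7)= -459/56 = -8.20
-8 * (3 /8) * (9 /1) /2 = -27/2 = -13.50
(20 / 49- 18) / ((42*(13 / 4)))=-1724/13377 = -0.13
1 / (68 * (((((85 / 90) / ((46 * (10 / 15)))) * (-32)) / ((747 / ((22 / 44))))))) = -51543/2312 = -22.29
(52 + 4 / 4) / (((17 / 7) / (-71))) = -26341/17 = -1549.47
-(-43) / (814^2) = 43/662596 = 0.00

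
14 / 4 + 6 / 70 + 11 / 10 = 164/35 = 4.69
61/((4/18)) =549/2 = 274.50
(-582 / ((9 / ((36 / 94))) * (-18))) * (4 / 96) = 97/1692 = 0.06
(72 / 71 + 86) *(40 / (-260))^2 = 24712/11999 = 2.06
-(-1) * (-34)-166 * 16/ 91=-5750/91 = -63.19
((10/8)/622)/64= 5/159232 = 0.00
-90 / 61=-1.48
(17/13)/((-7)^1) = -17/91 = -0.19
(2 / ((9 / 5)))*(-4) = -40/9 = -4.44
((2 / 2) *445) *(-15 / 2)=-6675/2 = -3337.50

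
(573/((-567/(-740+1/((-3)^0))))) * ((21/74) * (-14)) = -988043/333 = -2967.10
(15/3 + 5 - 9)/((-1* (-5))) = 1/5 = 0.20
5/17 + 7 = 124/17 = 7.29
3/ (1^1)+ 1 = 4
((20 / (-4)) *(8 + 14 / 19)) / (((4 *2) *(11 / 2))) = -415/418 = -0.99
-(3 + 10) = -13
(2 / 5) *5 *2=4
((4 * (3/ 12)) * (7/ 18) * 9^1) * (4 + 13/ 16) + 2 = 603/32 = 18.84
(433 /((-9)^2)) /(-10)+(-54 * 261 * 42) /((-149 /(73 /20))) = 350005949/24138 = 14500.21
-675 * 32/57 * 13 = -4926.32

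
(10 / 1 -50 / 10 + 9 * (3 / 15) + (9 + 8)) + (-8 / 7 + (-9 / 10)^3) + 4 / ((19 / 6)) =3084443/133000 = 23.19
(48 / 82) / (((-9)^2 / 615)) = 40/9 = 4.44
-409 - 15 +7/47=-19921/47 = -423.85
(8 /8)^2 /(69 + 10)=1/79 = 0.01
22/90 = 11/45 = 0.24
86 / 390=43/195 = 0.22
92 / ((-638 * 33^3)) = -46/11463903 = 0.00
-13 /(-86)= 13/86 = 0.15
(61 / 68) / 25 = 61/1700 = 0.04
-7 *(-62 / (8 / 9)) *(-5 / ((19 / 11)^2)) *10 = -8182.58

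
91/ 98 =13/14 = 0.93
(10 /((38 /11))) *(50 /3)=2750/57 = 48.25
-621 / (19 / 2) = -1242/19 = -65.37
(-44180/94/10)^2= 2209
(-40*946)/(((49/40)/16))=-24217600/49 = -494236.73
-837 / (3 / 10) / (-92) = 1395/46 = 30.33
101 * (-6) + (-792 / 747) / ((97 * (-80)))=-48789049/80510 = -606.00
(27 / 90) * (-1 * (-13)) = 39/10 = 3.90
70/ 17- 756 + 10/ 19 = -242688/323 = -751.36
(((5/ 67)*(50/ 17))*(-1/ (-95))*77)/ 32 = 1925/346256 = 0.01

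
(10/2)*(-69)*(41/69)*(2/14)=-205/7 = -29.29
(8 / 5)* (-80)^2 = 10240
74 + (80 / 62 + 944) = 1019.29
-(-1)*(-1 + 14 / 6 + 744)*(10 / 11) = 22360/33 = 677.58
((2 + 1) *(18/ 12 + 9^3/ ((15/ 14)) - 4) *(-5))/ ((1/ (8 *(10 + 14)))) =-1952352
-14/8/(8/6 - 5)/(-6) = -7/88 = -0.08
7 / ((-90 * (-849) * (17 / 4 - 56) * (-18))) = 7/71175915 = 0.00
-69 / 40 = -1.72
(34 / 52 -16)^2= 159201/676 = 235.50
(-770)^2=592900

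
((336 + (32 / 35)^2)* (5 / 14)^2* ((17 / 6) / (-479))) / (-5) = 0.05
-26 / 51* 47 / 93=-1222/4743 = -0.26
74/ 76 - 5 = -153/38 = -4.03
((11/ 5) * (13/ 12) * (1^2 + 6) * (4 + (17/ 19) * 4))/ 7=1716/95 = 18.06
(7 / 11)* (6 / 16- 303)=-192.58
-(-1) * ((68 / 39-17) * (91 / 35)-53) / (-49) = 278/147 = 1.89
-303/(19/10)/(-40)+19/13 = 5383/988 = 5.45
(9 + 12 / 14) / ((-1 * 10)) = -69/70 = -0.99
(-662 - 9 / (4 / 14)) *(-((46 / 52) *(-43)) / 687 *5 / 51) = -6858715/1821924 = -3.76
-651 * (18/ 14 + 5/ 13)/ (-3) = 4712/13 = 362.46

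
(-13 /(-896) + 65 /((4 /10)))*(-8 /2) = -145613/224 = -650.06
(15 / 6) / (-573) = -5/1146 = 0.00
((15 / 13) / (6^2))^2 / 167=25/4064112 = 0.00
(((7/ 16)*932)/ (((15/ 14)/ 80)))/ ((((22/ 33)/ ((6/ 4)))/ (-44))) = -3014088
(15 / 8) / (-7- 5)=-5/32 = -0.16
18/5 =3.60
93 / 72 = 31/24 = 1.29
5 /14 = 0.36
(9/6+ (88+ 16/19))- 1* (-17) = 4079/38 = 107.34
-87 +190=103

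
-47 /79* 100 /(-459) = 4700/36261 = 0.13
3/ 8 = 0.38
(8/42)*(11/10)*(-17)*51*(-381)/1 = 2422398/35 = 69211.37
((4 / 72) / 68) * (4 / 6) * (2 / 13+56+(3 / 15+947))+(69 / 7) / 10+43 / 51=2.38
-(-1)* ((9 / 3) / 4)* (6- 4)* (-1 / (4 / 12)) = -9/2 = -4.50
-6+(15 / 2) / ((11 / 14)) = 39/11 = 3.55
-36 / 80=-9/20 = -0.45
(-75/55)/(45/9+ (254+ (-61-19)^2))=-15/73249 = 0.00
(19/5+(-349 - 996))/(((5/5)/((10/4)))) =-3353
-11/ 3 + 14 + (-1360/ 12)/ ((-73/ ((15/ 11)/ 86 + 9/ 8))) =2507743/207174 = 12.10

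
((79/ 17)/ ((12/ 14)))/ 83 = 553/8466 = 0.07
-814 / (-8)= 407/4 = 101.75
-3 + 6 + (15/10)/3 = 7/2 = 3.50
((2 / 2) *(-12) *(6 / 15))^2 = 576/25 = 23.04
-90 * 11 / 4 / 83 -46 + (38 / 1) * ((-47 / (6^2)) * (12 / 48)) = -366835/5976 = -61.38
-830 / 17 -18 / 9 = -864/17 = -50.82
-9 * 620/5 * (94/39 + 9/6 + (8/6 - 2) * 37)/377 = 301134/4901 = 61.44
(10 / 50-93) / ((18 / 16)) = -3712/45 = -82.49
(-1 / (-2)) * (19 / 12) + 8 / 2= 115/24 = 4.79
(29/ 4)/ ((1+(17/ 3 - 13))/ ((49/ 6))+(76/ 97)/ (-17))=-2343229/265544 = -8.82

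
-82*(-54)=4428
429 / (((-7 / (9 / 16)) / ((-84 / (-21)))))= -3861/28 = -137.89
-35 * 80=-2800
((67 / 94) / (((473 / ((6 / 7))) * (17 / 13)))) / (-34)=-2613/89946626 = 0.00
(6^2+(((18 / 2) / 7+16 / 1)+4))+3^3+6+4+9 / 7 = 669/7 = 95.57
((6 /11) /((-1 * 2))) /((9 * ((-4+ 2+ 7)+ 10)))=-1/495 = 0.00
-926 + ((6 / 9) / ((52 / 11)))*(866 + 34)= -10388/13 = -799.08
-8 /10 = -4/5 = -0.80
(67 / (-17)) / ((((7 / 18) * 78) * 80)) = -201/123760 = 0.00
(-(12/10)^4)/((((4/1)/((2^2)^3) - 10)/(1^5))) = 0.21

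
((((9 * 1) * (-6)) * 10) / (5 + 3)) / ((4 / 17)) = -2295/8 = -286.88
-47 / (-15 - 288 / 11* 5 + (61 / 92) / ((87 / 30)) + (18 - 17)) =689678/2123041 = 0.32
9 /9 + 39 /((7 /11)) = 436/7 = 62.29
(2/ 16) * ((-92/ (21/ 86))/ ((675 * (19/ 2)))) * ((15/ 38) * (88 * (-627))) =957352/5985 = 159.96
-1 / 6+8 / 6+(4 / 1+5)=61/6 = 10.17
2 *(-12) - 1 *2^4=-40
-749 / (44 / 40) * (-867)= 6493830/11 = 590348.18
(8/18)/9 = 4/81 = 0.05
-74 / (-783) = 74/783 = 0.09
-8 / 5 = -1.60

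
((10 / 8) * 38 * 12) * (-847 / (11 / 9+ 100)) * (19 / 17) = -82557090/15487 = -5330.73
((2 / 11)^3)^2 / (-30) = -32/26573415 = 0.00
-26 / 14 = -1.86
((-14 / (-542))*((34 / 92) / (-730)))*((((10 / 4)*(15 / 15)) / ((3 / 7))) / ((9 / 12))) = -833/8190162 = 0.00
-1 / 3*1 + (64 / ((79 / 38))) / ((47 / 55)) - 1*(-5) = 453262/11139 = 40.69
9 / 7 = 1.29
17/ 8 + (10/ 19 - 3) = -0.35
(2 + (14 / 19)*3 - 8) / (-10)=36/95 = 0.38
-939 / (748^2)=-939/559504 = 0.00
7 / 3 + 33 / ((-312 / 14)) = 133/156 = 0.85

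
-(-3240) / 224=405/28 = 14.46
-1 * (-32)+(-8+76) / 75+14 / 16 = 20269/600 = 33.78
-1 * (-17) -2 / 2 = 16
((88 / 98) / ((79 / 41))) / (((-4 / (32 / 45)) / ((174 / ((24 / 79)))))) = -47.45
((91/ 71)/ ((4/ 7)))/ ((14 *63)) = 13/5112 = 0.00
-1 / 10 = -0.10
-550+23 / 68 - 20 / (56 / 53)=-270649/476 = -568.59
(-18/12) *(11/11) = -3/2 = -1.50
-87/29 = -3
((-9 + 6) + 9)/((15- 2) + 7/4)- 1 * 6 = -330/59 = -5.59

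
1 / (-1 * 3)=-1/3 = -0.33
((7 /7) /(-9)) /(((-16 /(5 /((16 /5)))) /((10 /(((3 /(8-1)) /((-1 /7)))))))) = -125/3456 = -0.04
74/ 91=0.81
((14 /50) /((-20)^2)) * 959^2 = 6437767/10000 = 643.78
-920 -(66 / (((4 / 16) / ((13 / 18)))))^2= -335464/9 = -37273.78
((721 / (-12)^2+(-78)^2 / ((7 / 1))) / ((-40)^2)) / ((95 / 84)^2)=6168001/14440000 = 0.43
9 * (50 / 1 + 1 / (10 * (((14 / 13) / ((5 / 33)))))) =138639/308 = 450.13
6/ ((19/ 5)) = 30/19 = 1.58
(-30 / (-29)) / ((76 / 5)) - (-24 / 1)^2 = -634677/1102 = -575.93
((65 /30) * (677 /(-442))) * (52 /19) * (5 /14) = -3.24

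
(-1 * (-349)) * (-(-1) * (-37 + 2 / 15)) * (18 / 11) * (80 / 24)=-771988/11 = -70180.73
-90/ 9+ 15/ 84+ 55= 1265/28 = 45.18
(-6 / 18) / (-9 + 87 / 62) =62/1413 = 0.04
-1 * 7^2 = -49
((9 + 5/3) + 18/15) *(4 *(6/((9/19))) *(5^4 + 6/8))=16930292/45 = 376228.71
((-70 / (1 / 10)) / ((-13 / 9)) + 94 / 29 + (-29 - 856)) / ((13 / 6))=-898338/4901 = -183.30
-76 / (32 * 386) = -19/3088 = -0.01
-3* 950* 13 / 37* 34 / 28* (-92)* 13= 376650300/259 = 1454248.26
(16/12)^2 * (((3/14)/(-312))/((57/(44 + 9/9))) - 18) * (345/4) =-19088735/6916 = -2760.08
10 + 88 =98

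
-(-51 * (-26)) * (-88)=116688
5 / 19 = 0.26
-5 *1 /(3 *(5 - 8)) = 5/9 = 0.56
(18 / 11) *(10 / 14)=90/77 = 1.17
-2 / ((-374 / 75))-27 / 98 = 2301/18326 = 0.13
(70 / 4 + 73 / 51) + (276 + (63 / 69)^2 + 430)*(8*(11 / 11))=306136139/53958 = 5673.60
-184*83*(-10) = 152720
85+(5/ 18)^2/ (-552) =15202055/178848 = 85.00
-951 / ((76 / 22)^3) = -1265781/54872 = -23.07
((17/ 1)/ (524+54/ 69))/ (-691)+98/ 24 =12019807/2943660 = 4.08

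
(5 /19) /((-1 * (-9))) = 5/171 = 0.03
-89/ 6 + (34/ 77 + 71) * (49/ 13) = 218315/858 = 254.45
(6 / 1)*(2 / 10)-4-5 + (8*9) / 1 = 321/5 = 64.20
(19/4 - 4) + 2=11/4 = 2.75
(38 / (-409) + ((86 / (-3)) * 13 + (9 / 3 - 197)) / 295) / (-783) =145786/56683719 = 0.00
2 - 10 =-8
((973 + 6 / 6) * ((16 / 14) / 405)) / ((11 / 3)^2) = 7792/38115 = 0.20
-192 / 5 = -38.40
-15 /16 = -0.94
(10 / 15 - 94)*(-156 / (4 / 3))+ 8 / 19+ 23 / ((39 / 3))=2697781/247 = 10922.19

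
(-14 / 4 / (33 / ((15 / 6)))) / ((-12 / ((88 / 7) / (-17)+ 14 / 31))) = -295/46376 = -0.01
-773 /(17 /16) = -12368/17 = -727.53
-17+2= -15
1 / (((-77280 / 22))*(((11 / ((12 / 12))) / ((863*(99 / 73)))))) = -28479/940240 = -0.03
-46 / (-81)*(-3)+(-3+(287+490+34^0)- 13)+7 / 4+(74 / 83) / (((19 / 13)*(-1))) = 761.44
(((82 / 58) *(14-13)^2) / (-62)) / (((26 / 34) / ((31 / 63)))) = -697/47502 = -0.01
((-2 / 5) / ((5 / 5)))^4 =16/625 = 0.03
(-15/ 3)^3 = -125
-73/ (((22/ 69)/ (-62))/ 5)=780735/11 = 70975.91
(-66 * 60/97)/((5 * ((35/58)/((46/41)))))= -2113056/139195 = -15.18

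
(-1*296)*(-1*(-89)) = -26344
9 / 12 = 3/4 = 0.75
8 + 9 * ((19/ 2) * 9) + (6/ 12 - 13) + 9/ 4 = 3069/4 = 767.25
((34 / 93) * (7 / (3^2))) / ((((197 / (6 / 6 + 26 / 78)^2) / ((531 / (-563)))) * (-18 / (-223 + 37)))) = -224672/8983791 = -0.03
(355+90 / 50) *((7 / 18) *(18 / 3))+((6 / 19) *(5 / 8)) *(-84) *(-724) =3658172/285 = 12835.69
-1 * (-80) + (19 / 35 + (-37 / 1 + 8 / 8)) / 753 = 2107159/26355 = 79.95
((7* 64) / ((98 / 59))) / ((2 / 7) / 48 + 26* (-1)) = -45312/4367 = -10.38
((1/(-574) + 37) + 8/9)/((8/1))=4.74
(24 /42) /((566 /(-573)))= -1146/1981 = -0.58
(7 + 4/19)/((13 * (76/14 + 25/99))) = 94941/972439 = 0.10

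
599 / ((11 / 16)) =9584/11 = 871.27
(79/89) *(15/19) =1185/1691 = 0.70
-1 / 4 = -0.25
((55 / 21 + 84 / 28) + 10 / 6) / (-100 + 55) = -17/105 = -0.16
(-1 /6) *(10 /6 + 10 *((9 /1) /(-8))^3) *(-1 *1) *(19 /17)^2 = -3485455/1331712 = -2.62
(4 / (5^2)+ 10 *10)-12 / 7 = 17228/175 = 98.45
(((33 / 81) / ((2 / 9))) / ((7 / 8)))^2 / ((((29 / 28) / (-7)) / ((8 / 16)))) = -14.84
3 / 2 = 1.50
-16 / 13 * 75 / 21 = -400/91 = -4.40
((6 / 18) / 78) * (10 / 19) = 5/2223 = 0.00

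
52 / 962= 2/37 = 0.05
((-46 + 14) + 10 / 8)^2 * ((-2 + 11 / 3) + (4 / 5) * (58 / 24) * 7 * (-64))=-65392581/80 = -817407.26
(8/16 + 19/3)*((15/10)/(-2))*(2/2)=-5.12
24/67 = 0.36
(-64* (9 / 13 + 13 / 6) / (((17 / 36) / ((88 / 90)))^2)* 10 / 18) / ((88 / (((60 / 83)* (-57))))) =190902272/935493 = 204.07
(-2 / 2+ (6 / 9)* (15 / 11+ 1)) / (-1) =-19/33 = -0.58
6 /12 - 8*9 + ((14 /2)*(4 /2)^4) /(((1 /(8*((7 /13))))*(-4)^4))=-69.62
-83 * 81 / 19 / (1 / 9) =-60507/19 = -3184.58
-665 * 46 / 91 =-4370/13 = -336.15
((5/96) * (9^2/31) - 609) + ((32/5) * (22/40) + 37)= -568.34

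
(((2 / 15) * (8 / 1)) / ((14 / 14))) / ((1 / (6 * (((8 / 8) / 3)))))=32/15 = 2.13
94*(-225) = -21150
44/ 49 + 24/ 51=1.37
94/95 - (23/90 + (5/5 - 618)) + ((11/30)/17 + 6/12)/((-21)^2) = 377108747/610470 = 617.74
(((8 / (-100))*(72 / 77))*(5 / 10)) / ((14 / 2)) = -72/13475 = -0.01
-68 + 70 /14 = -63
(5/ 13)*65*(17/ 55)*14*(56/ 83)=66640/913 = 72.99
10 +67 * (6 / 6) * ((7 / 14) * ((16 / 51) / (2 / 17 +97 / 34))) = 13.54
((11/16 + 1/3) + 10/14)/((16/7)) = 583/768 = 0.76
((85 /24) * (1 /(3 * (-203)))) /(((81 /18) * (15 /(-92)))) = 0.01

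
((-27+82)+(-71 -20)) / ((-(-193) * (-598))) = 18/57707 = 0.00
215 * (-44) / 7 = -1351.43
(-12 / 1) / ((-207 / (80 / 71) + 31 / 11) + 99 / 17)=179520/2619059 = 0.07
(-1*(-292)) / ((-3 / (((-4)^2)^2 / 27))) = -74752/81 = -922.86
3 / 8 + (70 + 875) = 945.38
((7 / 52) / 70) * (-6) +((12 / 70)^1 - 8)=-14269/1820 = -7.84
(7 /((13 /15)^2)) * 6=9450/169 = 55.92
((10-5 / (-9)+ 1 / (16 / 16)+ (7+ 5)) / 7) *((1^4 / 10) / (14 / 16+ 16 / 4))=0.07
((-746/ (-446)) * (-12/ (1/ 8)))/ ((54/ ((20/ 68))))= -29840/34119 = -0.87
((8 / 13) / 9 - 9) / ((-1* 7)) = 1045/819 = 1.28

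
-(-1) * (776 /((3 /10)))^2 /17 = 60217600/153 = 393579.08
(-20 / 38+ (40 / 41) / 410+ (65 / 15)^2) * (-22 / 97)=-115435870/27882747 = -4.14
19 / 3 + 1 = 22/3 = 7.33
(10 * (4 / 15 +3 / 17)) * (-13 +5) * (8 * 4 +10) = -25312/17 = -1488.94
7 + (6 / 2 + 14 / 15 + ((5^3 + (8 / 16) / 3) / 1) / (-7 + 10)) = 4739/90 = 52.66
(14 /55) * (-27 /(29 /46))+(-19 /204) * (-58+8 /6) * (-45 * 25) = -18975401/3190 = -5948.40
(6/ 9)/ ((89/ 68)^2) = 9248/23763 = 0.39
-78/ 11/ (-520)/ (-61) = -3/13420 = 0.00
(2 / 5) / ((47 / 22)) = 44/235 = 0.19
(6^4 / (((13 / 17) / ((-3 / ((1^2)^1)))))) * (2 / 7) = -132192/91 = -1452.66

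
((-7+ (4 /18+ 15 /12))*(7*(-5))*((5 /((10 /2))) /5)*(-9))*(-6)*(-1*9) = -37611/2 = -18805.50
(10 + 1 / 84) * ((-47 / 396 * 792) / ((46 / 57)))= -751013/644 = -1166.17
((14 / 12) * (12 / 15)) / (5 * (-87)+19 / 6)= -28/12955 = 0.00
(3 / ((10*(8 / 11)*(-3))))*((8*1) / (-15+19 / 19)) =11/140 = 0.08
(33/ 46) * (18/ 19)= 297/437 = 0.68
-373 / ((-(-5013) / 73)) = -27229/5013 = -5.43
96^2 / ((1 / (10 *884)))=81469440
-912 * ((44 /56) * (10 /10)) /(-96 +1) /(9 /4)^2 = 1408/945 = 1.49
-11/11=-1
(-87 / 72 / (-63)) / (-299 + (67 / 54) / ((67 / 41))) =-29/450940 = 0.00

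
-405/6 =-135/2 = -67.50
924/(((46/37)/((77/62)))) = 658119/713 = 923.03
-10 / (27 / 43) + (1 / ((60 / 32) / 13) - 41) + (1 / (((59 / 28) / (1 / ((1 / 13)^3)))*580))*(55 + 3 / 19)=215760943/4388715 = 49.16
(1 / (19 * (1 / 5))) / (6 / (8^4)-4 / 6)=-0.40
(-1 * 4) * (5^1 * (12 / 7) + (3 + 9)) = -576/7 = -82.29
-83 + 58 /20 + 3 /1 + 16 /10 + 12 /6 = -147/2 = -73.50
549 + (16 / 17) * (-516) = 1077/17 = 63.35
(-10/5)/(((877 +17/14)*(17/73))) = -2044/209015 = -0.01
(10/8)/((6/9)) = 15/8 = 1.88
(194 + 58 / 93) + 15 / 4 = 73795/372 = 198.37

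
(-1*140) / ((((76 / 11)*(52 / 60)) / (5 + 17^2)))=-6873.89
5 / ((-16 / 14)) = -35/8 = -4.38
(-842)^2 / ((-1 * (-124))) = 177241/31 = 5717.45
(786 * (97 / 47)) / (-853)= -1.90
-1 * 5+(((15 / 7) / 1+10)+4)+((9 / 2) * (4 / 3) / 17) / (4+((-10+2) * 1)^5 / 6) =10854573/974134 = 11.14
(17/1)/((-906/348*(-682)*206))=493/10607146 = 0.00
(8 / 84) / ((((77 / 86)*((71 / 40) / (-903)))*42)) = -147920/114807 = -1.29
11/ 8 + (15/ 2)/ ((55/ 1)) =133/88 = 1.51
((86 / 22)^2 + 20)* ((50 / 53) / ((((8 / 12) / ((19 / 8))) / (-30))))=-91249875/25652 = -3557.22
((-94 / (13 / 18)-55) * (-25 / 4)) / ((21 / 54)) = 541575/182 = 2975.69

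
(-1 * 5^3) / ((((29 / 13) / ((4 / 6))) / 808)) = -2626000/87 = -30183.91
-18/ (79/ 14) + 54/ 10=873/395 = 2.21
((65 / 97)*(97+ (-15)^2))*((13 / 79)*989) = 269097010/7663 = 35116.40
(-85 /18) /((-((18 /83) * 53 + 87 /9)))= 7055/31614 = 0.22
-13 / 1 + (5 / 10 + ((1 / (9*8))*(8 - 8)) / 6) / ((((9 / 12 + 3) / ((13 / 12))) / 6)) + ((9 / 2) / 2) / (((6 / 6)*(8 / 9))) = -4609/480 = -9.60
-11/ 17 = -0.65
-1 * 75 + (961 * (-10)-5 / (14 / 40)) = -67895/7 = -9699.29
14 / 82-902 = -36975/41 = -901.83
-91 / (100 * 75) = -91/7500 = -0.01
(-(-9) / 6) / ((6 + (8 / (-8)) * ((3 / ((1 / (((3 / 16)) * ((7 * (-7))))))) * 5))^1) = 0.01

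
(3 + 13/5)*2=56/5 = 11.20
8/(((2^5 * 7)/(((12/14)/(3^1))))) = 1/98 = 0.01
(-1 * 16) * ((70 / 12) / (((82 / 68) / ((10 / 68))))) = -1400/123 = -11.38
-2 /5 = -0.40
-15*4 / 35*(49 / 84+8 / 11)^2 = -29929/10164 = -2.94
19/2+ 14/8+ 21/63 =11.58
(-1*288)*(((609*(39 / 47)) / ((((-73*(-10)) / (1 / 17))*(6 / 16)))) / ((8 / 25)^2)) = -17813250/58327 = -305.40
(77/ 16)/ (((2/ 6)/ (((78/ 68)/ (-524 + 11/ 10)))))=-715/22576 = -0.03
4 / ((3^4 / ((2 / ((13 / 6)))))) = 16/351 = 0.05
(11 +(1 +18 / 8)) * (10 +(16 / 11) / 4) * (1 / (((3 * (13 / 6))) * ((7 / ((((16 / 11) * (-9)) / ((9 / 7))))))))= -51984/1573 = -33.05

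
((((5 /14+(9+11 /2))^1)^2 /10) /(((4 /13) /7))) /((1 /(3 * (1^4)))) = 52728/35 = 1506.51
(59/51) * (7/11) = 413/561 = 0.74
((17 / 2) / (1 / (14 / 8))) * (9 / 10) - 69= -4449/80 = -55.61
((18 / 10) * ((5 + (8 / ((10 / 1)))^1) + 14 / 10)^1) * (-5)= -324/5 = -64.80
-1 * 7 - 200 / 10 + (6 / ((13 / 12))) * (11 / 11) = -21.46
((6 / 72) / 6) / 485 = 1/34920 = 0.00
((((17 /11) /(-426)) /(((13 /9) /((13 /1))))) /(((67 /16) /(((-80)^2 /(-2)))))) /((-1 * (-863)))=0.03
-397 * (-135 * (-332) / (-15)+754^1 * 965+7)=-287677713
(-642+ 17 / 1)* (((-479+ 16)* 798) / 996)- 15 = 38484385/166 = 231833.64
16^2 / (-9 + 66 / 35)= -8960/249 = -35.98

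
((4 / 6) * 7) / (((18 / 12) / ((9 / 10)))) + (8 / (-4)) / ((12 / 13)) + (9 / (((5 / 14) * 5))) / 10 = 853/750 = 1.14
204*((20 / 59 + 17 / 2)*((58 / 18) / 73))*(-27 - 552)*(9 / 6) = -297721221/4307 = -69124.96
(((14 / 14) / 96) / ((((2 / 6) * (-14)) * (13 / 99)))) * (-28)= 99/208 = 0.48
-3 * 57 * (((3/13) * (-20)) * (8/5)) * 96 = 1575936/13 = 121225.85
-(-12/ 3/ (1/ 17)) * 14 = 952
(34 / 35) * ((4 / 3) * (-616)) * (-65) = 155584/3 = 51861.33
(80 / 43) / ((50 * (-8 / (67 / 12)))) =-67/2580 = -0.03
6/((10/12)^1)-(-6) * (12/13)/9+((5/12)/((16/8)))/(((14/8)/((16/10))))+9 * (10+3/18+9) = 492781/2730 = 180.51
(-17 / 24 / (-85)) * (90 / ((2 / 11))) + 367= 2969/8 = 371.12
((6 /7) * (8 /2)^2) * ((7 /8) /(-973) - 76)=-1014156/973 = -1042.30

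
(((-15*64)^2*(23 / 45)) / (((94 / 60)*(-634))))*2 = -14131200/14899 = -948.47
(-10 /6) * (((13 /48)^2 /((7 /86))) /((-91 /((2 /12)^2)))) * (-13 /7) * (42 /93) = -36335/94493952 = 0.00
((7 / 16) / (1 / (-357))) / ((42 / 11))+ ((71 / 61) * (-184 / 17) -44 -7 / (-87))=-281262911/2887008 = -97.42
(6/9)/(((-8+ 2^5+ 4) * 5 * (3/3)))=1/210 = 0.00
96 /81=32/27 = 1.19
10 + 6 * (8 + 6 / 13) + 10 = 920/13 = 70.77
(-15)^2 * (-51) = -11475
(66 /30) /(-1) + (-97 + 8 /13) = -98.58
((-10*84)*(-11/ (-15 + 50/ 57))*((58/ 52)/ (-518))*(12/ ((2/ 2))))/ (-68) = -0.25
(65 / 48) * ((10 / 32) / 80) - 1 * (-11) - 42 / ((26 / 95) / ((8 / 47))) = -113489117/7507968 = -15.12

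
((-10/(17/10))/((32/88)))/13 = -275/221 = -1.24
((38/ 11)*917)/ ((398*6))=17423/13134 = 1.33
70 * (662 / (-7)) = -6620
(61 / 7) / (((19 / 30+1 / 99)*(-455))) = -12078/405769 = -0.03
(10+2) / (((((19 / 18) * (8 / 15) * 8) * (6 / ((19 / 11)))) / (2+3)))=675/176 = 3.84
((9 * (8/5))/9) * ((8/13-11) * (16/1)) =-3456/13 = -265.85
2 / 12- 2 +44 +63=105.17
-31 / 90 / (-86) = 31/7740 = 0.00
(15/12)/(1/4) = 5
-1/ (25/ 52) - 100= -2552/25 = -102.08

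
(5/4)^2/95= 5/304 = 0.02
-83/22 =-3.77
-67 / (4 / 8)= -134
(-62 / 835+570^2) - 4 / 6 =813872644/2505 = 324899.26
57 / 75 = 19/25 = 0.76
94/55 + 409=22589/55 = 410.71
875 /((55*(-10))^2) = 7/2420 = 0.00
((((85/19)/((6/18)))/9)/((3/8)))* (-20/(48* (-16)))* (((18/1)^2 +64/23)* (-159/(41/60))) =-423244750/53751 = -7874.17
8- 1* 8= 0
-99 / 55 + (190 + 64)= 1261/5 = 252.20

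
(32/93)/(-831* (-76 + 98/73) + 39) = 2336/421457121 = 0.00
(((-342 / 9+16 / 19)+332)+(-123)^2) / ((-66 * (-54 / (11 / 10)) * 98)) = 293053/6032880 = 0.05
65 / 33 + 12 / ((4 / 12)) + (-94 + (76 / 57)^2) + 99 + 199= 24131/99 = 243.75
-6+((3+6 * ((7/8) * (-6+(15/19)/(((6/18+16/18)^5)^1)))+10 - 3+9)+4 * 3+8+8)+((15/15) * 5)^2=440876157/12239876 = 36.02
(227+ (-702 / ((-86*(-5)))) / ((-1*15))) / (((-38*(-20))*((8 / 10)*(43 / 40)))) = 122071/351310 = 0.35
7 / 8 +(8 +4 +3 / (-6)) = 99/8 = 12.38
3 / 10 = 0.30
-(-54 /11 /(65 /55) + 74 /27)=1.41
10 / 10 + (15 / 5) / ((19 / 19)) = 4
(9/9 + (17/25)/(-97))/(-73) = -2408/177025 = -0.01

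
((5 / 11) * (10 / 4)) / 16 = 25/352 = 0.07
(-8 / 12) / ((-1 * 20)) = 1/30 = 0.03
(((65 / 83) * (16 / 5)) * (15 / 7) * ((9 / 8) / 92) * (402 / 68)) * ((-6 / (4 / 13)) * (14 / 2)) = -13757445/259624 = -52.99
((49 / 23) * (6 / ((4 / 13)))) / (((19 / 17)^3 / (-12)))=-56332458/157757 = -357.08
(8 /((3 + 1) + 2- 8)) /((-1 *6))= 2/3 = 0.67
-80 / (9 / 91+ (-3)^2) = -1820/207 = -8.79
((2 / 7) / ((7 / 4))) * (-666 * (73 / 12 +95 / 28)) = -353424/343 = -1030.39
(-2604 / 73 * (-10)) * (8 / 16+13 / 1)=4815.62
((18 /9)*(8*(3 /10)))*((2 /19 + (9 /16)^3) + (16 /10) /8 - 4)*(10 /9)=-456147/24320 = -18.76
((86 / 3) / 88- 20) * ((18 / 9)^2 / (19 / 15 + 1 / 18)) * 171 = -1903230/187 = -10177.70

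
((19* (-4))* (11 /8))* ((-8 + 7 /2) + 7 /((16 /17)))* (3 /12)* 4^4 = -19646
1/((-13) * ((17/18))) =-18/221 = -0.08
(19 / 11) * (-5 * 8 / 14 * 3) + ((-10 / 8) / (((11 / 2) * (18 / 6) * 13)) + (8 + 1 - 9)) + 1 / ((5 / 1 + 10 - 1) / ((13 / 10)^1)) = -883973/60060 = -14.72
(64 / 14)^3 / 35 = 32768/12005 = 2.73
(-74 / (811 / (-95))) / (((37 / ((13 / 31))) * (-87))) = -2470/2187267 = 0.00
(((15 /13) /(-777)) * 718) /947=-3590/3188549 = 0.00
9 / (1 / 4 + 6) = 36/25 = 1.44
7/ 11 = 0.64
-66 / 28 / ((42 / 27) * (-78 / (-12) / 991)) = -294327/1274 = -231.03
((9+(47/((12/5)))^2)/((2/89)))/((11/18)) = 28581.64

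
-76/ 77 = -0.99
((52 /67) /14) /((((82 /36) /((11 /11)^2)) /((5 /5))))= 468/19229 = 0.02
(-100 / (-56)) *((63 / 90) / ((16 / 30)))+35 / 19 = 2545/608 = 4.19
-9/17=-0.53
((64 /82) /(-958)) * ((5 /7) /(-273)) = 80/37530129 = 0.00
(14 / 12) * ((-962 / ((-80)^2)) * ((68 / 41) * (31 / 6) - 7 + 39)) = -1680133/236160 = -7.11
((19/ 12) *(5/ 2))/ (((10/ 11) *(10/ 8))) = 209/60 = 3.48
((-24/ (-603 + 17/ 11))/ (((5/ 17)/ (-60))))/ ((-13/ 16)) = 107712/10751 = 10.02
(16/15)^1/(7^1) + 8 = 856/105 = 8.15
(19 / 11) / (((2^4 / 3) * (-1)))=-57/176 = -0.32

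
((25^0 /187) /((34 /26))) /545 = 13/1732555 = 0.00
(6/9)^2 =0.44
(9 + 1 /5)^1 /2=23/5 = 4.60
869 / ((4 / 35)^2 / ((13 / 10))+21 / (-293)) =-810955145/57509 = -14101.36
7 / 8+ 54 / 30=107/40 = 2.68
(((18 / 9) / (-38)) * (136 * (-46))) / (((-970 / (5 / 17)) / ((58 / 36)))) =-2668/16587 = -0.16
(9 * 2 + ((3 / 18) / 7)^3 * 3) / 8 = 444529/197568 = 2.25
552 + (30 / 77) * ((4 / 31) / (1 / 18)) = 1319784/2387 = 552.90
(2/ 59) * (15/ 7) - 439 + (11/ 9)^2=-14633464/33453 = -437.43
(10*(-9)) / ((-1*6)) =15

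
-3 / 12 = -1/4 = -0.25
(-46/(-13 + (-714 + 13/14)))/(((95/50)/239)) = 307832/38627 = 7.97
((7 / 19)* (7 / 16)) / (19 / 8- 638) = -49/193230 = 0.00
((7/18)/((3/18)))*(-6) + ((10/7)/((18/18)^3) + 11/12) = -979/84 = -11.65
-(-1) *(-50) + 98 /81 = -48.79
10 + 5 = 15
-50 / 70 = -5/7 = -0.71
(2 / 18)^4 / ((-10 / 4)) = -2/32805 = 0.00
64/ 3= 21.33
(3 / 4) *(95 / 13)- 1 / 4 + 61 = 861/13 = 66.23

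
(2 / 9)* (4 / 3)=0.30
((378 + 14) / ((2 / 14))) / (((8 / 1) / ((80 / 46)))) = 13720/23 = 596.52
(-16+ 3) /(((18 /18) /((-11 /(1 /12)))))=1716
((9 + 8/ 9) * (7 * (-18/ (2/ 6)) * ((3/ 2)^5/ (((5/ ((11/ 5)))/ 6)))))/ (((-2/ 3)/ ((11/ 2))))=494587863/800 = 618234.83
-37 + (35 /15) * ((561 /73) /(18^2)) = -873815/23652 = -36.94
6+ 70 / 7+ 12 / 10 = 86/5 = 17.20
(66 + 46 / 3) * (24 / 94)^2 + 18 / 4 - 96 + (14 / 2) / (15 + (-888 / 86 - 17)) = -50791502/585385 = -86.77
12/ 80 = 3/20 = 0.15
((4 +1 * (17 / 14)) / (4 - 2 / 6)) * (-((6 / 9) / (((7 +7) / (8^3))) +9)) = -51173/1078 = -47.47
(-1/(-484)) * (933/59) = 933/28556 = 0.03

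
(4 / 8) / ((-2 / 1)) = -1/4 = -0.25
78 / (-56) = -39/28 = -1.39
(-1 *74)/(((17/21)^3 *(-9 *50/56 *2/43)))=45839892/122825 = 373.21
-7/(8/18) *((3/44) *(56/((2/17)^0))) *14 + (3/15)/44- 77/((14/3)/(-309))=936451/220 = 4256.60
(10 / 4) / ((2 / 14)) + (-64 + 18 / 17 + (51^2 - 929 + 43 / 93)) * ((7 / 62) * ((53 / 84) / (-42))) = 729687431/49403088 = 14.77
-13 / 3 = -4.33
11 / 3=3.67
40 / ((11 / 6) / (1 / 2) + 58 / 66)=44/5 = 8.80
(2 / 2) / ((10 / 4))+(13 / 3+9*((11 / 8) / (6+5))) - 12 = -737/120 = -6.14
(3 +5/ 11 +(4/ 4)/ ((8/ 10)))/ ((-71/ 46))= -4761/1562 = -3.05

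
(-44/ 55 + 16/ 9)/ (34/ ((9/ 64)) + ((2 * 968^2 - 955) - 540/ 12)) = 11/21074510 = 0.00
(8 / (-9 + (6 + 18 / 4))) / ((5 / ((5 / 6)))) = 8/9 = 0.89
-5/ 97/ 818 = -5/79346 = 0.00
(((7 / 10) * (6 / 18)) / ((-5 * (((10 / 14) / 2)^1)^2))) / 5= -686/9375 = -0.07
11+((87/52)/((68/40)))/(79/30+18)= 1511314/136799 = 11.05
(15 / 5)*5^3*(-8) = -3000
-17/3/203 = -17/609 = -0.03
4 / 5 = 0.80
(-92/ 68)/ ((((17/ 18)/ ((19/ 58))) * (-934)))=3933/7827854 = 0.00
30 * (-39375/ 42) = -28125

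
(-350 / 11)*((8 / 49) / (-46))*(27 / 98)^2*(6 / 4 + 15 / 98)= 2952450/208356379 = 0.01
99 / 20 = 4.95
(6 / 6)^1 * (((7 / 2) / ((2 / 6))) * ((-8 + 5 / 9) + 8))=35/6 = 5.83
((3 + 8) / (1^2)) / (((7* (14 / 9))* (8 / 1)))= 99/784 = 0.13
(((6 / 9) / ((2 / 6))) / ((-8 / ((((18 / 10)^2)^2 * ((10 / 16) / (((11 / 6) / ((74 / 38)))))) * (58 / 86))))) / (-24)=7039953/143792000 = 0.05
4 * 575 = 2300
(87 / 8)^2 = 118.27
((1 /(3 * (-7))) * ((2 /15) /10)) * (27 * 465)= -279/35 = -7.97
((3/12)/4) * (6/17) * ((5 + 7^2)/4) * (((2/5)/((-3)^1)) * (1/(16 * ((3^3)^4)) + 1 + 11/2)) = -11053973/42830208 = -0.26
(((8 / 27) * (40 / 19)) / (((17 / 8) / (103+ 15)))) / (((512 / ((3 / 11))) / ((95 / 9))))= 2950/15147 = 0.19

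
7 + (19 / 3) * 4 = 32.33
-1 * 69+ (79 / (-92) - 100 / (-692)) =-1109571/15916 = -69.71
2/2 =1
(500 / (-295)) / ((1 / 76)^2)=-577600/59 = -9789.83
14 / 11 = 1.27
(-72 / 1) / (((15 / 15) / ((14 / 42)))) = -24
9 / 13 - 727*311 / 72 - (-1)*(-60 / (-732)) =-179250713/57096 = -3139.46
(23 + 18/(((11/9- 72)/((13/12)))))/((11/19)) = 42313/1078 = 39.25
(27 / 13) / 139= 27/1807 = 0.01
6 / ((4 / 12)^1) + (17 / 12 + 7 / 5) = 1249/60 = 20.82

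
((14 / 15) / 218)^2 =49/2673225 = 0.00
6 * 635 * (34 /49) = 2643.67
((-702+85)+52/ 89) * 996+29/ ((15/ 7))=-819605273/1335 = -613936.53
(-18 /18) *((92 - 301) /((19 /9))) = 99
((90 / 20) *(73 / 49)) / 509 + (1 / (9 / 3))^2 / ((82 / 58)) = 1689011/18406458 = 0.09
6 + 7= 13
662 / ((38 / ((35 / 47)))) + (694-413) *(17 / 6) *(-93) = -132218521/1786 = -74030.53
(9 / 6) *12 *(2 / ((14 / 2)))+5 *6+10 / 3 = 808/21 = 38.48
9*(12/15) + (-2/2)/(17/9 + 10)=3807/535 = 7.12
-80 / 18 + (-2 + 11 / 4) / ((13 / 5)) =-1945/468 = -4.16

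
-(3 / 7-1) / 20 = 1/35 = 0.03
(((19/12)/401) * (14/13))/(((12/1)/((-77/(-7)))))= 1463/375336 = 0.00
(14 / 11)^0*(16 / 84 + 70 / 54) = 281/189 = 1.49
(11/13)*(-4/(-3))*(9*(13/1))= 132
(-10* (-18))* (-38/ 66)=-103.64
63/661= 0.10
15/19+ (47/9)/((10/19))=18317/1710 = 10.71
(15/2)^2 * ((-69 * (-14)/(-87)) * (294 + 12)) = -5542425/29 = -191118.10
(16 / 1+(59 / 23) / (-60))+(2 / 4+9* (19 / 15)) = 38443/1380 = 27.86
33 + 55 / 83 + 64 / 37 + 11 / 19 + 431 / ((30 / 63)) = 549105709/583490 = 941.07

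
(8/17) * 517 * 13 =3162.82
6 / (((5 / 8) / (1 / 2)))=4.80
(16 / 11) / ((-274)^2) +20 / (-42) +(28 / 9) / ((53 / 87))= 354698046/76596289 = 4.63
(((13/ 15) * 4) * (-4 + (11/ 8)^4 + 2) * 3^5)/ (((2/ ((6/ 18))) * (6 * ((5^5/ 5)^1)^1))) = 754533/12800000 = 0.06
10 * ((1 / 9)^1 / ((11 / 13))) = 130/99 = 1.31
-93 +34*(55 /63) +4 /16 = -15893/252 = -63.07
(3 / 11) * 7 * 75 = 1575/11 = 143.18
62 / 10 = 31/5 = 6.20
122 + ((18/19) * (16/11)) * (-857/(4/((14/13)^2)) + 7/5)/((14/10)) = -121.19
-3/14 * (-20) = 30/7 = 4.29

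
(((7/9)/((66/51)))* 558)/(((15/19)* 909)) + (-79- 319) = -59623939/149985 = -397.53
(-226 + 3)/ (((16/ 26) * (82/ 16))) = -2899/41 = -70.71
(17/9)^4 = 83521/6561 = 12.73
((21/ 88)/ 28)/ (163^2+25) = 3/9361088 = 0.00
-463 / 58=-7.98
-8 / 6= -1.33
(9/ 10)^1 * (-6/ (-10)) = 27/50 = 0.54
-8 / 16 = -1/2 = -0.50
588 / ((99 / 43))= 8428/33 = 255.39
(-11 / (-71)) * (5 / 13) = 55/923 = 0.06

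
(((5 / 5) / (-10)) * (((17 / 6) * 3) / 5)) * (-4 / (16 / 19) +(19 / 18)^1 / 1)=2261/3600 = 0.63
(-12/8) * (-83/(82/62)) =7719/82 = 94.13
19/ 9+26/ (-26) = 10/9 = 1.11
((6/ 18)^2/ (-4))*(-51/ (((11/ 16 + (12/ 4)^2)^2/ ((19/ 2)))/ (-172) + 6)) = 1777792/7457397 = 0.24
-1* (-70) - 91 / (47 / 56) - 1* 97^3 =-42897437/47 = -912711.43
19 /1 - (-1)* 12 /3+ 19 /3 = 88/3 = 29.33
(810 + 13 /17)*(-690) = -559427.65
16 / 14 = 8/7 = 1.14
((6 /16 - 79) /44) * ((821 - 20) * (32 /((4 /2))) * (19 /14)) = -9572751/308 = -31080.36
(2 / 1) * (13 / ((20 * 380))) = 13/3800 = 0.00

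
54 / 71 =0.76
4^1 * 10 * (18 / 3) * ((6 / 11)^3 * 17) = 881280/1331 = 662.12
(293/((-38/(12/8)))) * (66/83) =-29007/3154 = -9.20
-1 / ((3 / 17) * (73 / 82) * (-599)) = 1394/131181 = 0.01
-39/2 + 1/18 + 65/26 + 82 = 1171/18 = 65.06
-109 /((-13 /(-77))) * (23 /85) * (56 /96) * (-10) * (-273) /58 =-9458911/1972 = -4796.61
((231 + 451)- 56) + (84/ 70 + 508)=5676/5 = 1135.20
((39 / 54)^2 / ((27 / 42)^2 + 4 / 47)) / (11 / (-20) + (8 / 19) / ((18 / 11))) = -1625260/454509 = -3.58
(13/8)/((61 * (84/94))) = 611/20496 = 0.03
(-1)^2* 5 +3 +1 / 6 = 49/6 = 8.17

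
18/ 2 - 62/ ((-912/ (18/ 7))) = 4881/532 = 9.17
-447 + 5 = -442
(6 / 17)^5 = 7776/1419857 = 0.01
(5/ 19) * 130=650/19 = 34.21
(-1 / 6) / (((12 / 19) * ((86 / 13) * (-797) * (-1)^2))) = 247/4935024 = 0.00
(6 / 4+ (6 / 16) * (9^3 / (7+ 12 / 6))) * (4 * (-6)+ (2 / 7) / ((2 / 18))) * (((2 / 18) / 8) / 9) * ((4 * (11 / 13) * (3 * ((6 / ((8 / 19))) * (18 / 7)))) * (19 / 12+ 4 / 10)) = -4530075/5824 = -777.83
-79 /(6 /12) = -158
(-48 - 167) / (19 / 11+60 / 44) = -2365/34 = -69.56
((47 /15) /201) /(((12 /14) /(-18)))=-329/1005 = -0.33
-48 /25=-1.92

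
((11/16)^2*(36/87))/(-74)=-363/137344 = 0.00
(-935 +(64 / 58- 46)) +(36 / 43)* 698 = -493219/1247 = -395.52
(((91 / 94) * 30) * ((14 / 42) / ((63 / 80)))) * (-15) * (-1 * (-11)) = -286000/141 = -2028.37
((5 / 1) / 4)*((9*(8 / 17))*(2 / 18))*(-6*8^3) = -30720/17 = -1807.06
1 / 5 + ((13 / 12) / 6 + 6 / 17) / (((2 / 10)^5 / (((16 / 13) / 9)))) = 20424151/89505 = 228.19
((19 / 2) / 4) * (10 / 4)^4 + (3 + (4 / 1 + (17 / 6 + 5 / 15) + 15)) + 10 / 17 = 773753/6528 = 118.53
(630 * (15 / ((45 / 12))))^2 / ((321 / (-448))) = -8862863.55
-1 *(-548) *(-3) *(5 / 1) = -8220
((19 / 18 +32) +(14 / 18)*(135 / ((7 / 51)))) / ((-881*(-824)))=14365/13066992 = 0.00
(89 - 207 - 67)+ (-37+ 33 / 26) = -5739/26 = -220.73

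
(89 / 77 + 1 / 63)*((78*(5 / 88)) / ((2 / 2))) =1885/363 = 5.19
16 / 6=2.67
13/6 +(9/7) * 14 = 121/6 = 20.17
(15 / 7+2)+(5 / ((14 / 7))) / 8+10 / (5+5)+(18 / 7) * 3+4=1923/112 = 17.17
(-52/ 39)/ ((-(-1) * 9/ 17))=-2.52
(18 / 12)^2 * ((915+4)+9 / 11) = 45531/22 = 2069.59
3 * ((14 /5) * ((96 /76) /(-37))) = -1008/3515 = -0.29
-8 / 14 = -0.57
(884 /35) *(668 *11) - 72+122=6497382/35 = 185639.49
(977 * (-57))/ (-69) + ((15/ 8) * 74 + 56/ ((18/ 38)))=881041/828 = 1064.06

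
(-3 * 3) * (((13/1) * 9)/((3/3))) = -1053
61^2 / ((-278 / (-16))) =29768/139 = 214.16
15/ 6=5/2 = 2.50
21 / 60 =7/20 = 0.35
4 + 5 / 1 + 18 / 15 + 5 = 15.20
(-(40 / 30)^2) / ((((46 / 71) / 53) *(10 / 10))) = -30104/207 = -145.43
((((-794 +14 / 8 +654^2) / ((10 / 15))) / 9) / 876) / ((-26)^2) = 1707695/14212224 = 0.12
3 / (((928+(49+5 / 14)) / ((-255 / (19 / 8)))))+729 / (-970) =-90877611/84059230 = -1.08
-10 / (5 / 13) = -26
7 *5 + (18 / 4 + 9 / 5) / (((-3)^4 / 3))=1057/30 = 35.23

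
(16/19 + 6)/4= 65/38 = 1.71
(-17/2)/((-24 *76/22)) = 187/1824 = 0.10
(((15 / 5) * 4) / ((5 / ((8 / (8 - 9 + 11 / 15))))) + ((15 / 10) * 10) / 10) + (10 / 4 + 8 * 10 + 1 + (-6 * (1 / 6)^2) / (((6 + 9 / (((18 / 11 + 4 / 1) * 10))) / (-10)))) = 152041/11457 = 13.27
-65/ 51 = -1.27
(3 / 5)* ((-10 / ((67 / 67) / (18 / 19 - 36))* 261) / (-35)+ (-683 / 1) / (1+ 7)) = -1619.58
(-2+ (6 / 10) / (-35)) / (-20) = 353/3500 = 0.10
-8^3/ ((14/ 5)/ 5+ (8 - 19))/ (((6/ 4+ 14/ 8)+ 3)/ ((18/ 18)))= 2048/261 = 7.85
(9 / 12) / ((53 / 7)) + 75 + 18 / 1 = 19737/212 = 93.10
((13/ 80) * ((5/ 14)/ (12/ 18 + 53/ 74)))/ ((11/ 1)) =1443/378224 = 0.00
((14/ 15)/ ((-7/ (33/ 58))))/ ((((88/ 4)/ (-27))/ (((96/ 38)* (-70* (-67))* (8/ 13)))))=4862592/7163 = 678.85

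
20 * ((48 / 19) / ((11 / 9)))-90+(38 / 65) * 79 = -33632/13585 = -2.48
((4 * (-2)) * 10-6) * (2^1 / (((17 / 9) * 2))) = -774/17 = -45.53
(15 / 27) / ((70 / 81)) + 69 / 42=16/7 = 2.29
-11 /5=-2.20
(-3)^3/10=-27/10 = -2.70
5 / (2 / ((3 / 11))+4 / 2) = 15/28 = 0.54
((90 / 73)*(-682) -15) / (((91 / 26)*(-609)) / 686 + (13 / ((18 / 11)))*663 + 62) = -308700/1921141 = -0.16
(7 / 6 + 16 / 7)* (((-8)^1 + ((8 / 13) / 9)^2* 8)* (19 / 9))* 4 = -600590000/2587221 = -232.14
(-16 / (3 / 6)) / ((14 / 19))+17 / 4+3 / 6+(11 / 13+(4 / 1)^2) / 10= -67329/1820 = -36.99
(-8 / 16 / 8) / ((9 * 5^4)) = -1/90000 = 0.00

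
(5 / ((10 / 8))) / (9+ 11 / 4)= 16/47 = 0.34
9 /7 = 1.29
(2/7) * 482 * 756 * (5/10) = 52056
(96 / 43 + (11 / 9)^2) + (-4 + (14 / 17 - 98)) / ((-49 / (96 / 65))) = 255572183/37717407 = 6.78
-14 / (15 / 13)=-182/15 = -12.13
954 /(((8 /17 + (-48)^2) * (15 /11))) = 29733/97940 = 0.30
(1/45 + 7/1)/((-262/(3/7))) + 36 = 495022/13755 = 35.99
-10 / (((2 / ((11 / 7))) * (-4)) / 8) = 110/7 = 15.71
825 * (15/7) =12375/7 = 1767.86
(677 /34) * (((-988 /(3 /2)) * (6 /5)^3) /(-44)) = 12039768/23375 = 515.07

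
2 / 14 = 0.14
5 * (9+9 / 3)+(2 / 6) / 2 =361/6 = 60.17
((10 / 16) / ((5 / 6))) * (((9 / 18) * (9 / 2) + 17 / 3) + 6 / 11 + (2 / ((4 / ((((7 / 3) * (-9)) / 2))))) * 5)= -587/44 = -13.34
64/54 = 32/27 = 1.19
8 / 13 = 0.62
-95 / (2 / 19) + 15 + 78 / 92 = -20393/23 = -886.65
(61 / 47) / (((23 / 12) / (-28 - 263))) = -213012/1081 = -197.05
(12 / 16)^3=27/64 = 0.42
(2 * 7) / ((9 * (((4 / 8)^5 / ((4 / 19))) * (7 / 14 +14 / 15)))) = 17920/2451 = 7.31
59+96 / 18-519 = -1364/3 = -454.67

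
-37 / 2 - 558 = -1153/2 = -576.50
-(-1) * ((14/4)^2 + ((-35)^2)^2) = 6002549/4 = 1500637.25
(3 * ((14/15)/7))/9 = 2/45 = 0.04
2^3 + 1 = 9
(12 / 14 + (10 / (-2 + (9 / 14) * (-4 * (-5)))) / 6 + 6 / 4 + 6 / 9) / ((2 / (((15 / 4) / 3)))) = 25355/12768 = 1.99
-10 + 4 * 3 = 2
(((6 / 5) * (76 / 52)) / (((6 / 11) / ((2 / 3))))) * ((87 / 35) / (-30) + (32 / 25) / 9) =39083/307125 = 0.13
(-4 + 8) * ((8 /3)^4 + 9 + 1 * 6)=21244/81 = 262.27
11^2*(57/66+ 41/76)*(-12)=-38709/19 = -2037.32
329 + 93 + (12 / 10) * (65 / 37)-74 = 12954/37 = 350.11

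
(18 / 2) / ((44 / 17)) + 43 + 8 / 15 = 31027/660 = 47.01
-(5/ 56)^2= -25/3136 = -0.01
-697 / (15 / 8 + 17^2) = -5576/2327 = -2.40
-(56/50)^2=-784/625 = -1.25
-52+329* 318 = 104570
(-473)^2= 223729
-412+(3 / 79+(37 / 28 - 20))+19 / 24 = -5704955/13272 = -429.85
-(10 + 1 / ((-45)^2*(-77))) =-1559249/155925 = -10.00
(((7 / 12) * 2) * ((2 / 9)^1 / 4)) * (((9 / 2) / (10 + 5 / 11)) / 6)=77/16560 = 0.00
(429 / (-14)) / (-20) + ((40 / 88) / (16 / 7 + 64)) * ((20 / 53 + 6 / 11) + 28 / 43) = 431860718/279895385 = 1.54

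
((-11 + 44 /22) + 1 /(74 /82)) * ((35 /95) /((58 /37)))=-1022/551 = -1.85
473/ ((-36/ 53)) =-25069/36 = -696.36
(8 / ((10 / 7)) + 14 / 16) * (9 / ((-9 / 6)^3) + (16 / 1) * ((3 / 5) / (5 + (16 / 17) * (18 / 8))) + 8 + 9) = 7371917/72600 = 101.54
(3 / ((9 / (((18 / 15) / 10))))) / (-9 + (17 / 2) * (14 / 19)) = -19/1300 = -0.01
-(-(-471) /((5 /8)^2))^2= -908660736/625 = -1453857.18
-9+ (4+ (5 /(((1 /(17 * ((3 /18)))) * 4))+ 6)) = 4.54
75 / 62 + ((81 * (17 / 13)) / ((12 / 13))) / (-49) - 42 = -262071/6076 = -43.13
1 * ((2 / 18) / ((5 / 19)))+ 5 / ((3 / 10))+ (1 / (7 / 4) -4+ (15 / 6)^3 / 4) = 177071/10080 = 17.57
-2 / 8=-0.25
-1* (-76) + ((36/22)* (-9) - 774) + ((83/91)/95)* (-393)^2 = 770.13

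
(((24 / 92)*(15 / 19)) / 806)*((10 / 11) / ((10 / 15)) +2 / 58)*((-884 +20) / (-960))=18063/56179409 = 0.00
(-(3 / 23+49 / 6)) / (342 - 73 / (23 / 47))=-0.04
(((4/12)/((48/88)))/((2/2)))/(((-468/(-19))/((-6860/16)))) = -358435/33696 = -10.64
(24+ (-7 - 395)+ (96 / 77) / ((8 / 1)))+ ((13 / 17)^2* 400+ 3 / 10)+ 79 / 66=-47544809/333795 = -142.44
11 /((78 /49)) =539/78 = 6.91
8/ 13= 0.62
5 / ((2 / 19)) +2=99/2 = 49.50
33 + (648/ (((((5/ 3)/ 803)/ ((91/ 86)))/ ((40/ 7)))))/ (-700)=-20045091/7525 = -2663.80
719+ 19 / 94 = 719.20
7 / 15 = 0.47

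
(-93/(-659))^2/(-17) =-8649/7382777 = 0.00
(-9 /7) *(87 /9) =-87/7 = -12.43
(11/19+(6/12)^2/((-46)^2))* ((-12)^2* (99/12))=27657531/40204 = 687.93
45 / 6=15/2 = 7.50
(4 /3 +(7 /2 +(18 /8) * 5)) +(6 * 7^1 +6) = 769/12 = 64.08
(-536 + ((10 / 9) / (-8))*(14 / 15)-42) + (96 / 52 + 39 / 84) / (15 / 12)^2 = -70841569/122850 = -576.65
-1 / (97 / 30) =-30/97 = -0.31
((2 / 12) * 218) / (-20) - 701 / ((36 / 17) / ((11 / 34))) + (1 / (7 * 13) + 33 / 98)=-108.57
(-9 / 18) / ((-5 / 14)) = 7/5 = 1.40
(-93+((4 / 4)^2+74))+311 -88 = 205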